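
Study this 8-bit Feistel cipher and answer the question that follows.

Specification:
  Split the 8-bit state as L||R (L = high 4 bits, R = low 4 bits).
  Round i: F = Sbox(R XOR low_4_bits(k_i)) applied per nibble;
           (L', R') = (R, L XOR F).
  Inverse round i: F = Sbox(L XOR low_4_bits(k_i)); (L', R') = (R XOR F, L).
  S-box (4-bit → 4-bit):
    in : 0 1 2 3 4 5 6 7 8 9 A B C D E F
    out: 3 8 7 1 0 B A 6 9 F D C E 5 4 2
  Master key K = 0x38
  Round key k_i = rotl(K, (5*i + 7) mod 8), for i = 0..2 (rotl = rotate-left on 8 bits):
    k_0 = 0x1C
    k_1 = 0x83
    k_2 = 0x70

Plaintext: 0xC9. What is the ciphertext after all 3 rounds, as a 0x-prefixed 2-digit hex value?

0x98

s_0 = plaintext = 0xC9
s_1 = Round(s_0, k_0) = 0x97
s_2 = Round(s_1, k_1) = 0x79
s_3 = Round(s_2, k_2) = 0x98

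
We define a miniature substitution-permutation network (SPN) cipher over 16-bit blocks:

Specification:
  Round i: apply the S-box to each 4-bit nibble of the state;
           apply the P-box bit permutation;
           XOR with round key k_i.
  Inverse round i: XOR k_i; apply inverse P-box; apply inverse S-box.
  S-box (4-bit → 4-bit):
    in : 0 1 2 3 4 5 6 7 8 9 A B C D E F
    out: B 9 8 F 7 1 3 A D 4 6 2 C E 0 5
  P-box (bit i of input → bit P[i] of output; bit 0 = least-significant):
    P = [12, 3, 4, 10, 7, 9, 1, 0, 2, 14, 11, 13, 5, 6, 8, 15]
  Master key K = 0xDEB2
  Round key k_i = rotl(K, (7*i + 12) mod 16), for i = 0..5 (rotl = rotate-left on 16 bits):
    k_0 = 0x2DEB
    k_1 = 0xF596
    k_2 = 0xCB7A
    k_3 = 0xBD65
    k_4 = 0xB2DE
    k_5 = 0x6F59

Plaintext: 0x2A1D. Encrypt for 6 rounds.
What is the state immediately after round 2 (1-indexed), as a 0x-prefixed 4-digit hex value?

s_0 = plaintext = 0x2A1D
s_1 = Round(s_0, k_0) = 0xE172
s_2 = Round(s_1, k_1) = 0xD393
s_3 = Round(s_2, k_2) = 0x3624
s_4 = Round(s_3, k_3) = 0x6C18
s_5 = Round(s_4, k_4) = 0x8E2F
s_6 = Round(s_5, k_5) = 0xFE68

0xD393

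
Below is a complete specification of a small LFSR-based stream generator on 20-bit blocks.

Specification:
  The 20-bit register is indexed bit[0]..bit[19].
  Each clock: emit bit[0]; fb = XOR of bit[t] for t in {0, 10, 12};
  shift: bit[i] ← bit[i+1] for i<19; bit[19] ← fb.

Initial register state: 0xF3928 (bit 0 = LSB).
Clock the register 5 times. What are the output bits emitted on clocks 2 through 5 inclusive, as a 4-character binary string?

0010

reg_0 = 0xF3928
clock 1: out=0, reg = 0xF9C94
clock 2: out=0, reg = 0x7CE4A
clock 3: out=0, reg = 0xBE725
clock 4: out=1, reg = 0x5F392
clock 5: out=0, reg = 0xAF9C9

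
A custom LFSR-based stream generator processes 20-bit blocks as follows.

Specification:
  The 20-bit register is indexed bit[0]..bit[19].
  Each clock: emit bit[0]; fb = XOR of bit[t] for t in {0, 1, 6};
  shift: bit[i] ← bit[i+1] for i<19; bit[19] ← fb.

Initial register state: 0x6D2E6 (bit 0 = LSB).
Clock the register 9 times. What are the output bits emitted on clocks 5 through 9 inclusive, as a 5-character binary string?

01110

reg_0 = 0x6D2E6
clock 1: out=0, reg = 0x36973
clock 2: out=1, reg = 0x9B4B9
clock 3: out=1, reg = 0xCDA5C
clock 4: out=0, reg = 0xE6D2E
clock 5: out=0, reg = 0xF3697
clock 6: out=1, reg = 0x79B4B
clock 7: out=1, reg = 0xBCDA5
clock 8: out=1, reg = 0xDE6D2
clock 9: out=0, reg = 0x6F369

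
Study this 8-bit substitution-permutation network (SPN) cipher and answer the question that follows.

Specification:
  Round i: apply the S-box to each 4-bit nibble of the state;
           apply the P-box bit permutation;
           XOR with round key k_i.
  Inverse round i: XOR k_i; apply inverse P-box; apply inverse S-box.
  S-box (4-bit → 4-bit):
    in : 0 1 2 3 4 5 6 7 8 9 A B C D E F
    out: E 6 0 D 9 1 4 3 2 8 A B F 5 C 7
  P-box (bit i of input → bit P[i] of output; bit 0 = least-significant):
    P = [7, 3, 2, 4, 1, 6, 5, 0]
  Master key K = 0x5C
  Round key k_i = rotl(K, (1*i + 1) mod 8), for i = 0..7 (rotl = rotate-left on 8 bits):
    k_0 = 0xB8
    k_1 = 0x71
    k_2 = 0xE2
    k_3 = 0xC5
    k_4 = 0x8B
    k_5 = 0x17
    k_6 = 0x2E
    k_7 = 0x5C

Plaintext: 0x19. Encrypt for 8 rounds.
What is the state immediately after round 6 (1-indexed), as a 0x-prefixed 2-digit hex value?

0xB4

s_0 = plaintext = 0x19
s_1 = Round(s_0, k_0) = 0xC8
s_2 = Round(s_1, k_1) = 0x1A
s_3 = Round(s_2, k_2) = 0x9A
s_4 = Round(s_3, k_3) = 0xDC
s_5 = Round(s_4, k_4) = 0x35
s_6 = Round(s_5, k_5) = 0xB4
s_7 = Round(s_6, k_6) = 0xFD
s_8 = Round(s_7, k_7) = 0xBA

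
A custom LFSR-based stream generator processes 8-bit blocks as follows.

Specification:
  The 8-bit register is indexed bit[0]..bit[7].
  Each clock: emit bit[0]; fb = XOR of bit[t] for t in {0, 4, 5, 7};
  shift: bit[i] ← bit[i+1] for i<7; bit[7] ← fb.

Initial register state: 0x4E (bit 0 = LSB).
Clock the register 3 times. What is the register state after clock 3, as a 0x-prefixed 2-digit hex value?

reg_0 = 0x4E
clock 1: out=0, reg = 0x27
clock 2: out=1, reg = 0x13
clock 3: out=1, reg = 0x09

0x09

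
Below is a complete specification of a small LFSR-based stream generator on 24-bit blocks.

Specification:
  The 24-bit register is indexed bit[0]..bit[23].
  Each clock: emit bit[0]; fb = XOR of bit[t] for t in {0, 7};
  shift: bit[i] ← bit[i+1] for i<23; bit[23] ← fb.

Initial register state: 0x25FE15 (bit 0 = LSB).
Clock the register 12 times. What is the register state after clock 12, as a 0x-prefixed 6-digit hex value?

reg_0 = 0x25FE15
clock 1: out=1, reg = 0x92FF0A
clock 2: out=0, reg = 0x497F85
clock 3: out=1, reg = 0x24BFC2
clock 4: out=0, reg = 0x925FE1
clock 5: out=1, reg = 0x492FF0
clock 6: out=0, reg = 0xA497F8
clock 7: out=0, reg = 0xD24BFC
clock 8: out=0, reg = 0xE925FE
clock 9: out=0, reg = 0xF492FF
clock 10: out=1, reg = 0x7A497F
clock 11: out=1, reg = 0xBD24BF
clock 12: out=1, reg = 0x5E925F

0x5E925F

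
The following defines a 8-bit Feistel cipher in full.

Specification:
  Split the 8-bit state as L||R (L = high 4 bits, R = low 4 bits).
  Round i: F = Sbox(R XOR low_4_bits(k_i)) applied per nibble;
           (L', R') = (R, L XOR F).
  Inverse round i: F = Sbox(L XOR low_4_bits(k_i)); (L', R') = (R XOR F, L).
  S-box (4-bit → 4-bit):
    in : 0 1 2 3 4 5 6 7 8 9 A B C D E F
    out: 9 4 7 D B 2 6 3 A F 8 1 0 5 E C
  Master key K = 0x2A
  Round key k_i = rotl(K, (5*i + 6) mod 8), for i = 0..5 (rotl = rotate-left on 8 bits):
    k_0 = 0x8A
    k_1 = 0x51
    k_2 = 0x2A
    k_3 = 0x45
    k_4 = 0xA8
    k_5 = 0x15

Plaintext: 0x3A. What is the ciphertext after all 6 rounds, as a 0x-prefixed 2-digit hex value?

s_0 = plaintext = 0x3A
s_1 = Round(s_0, k_0) = 0xAA
s_2 = Round(s_1, k_1) = 0xAB
s_3 = Round(s_2, k_2) = 0xBE
s_4 = Round(s_3, k_3) = 0xEA
s_5 = Round(s_4, k_4) = 0xA9
s_6 = Round(s_5, k_5) = 0x9A

0x9A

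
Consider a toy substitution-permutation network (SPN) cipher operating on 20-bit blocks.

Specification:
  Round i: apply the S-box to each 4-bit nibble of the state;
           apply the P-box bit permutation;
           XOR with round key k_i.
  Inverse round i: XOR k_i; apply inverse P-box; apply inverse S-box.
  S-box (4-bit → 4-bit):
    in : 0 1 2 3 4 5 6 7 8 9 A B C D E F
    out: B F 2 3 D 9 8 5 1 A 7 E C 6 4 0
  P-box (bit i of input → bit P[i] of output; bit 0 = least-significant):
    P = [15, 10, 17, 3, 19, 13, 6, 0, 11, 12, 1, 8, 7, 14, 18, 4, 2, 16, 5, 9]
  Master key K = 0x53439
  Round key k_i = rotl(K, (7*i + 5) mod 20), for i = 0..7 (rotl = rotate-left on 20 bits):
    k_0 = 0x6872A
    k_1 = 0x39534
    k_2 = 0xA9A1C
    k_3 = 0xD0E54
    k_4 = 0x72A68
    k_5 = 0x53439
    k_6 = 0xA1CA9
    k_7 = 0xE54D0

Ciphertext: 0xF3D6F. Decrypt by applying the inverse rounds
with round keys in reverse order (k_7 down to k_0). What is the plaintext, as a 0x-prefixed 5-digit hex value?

s_0 = ciphertext = 0xF3D6F
s_1 = InvRound(s_0, k_7) = 0xA0496
s_2 = InvRound(s_1, k_6) = 0x76A66
s_3 = InvRound(s_2, k_5) = 0x59ACB
s_4 = InvRound(s_3, k_4) = 0xE8D97
s_5 = InvRound(s_4, k_3) = 0x98CC7
s_6 = InvRound(s_5, k_2) = 0x95DCB
s_7 = InvRound(s_6, k_1) = 0x70744
s_8 = InvRound(s_7, k_0) = 0xAFEE5

0xAFEE5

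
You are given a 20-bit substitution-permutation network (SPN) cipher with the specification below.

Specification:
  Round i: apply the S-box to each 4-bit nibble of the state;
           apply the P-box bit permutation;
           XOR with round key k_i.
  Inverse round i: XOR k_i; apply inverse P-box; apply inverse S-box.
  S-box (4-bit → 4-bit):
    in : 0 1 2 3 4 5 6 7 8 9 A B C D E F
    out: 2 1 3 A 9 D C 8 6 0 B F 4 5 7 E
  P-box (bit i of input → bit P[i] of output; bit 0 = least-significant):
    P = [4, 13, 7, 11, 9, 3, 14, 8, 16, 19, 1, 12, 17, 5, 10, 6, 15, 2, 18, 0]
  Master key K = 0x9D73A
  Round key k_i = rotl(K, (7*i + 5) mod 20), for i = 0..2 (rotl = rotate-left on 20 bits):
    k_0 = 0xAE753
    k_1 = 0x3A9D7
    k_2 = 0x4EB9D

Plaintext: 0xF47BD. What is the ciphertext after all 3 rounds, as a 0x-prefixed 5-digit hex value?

s_0 = plaintext = 0xF47BD
s_1 = Round(s_0, k_0) = 0xCB48E
s_2 = Round(s_1, k_1) = 0x4DD2F
s_3 = Round(s_2, k_2) = 0x74516

0x74516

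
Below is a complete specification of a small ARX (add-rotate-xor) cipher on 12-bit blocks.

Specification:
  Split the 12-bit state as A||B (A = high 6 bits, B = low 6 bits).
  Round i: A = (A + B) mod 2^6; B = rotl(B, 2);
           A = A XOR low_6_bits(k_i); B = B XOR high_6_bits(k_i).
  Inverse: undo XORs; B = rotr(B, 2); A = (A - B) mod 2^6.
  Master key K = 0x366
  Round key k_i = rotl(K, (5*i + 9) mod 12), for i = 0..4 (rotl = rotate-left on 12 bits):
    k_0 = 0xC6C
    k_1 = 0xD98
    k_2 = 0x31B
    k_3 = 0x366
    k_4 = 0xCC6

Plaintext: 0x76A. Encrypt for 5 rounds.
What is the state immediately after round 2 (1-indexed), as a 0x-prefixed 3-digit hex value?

s_0 = plaintext = 0x76A
s_1 = Round(s_0, k_0) = 0xADB
s_2 = Round(s_1, k_1) = 0x79B
s_3 = Round(s_2, k_2) = 0x8A1
s_4 = Round(s_3, k_3) = 0x94B
s_5 = Round(s_4, k_4) = 0xD9F

0x79B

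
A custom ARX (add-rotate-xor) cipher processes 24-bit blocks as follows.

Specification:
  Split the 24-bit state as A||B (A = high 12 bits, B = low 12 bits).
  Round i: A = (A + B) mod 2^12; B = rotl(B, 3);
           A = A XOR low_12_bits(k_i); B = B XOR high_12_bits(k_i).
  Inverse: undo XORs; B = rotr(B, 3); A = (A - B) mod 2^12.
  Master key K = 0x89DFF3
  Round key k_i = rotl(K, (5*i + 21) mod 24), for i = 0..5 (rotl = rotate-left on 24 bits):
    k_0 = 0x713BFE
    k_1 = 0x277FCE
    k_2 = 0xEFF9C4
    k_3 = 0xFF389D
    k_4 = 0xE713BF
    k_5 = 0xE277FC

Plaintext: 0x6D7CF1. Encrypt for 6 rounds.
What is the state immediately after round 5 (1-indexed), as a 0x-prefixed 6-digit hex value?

s_0 = plaintext = 0x6D7CF1
s_1 = Round(s_0, k_0) = 0x83609D
s_2 = Round(s_1, k_1) = 0x71D69F
s_3 = Round(s_2, k_2) = 0x478A04
s_4 = Round(s_3, k_3) = 0x6E1FD6
s_5 = Round(s_4, k_4) = 0x5080C6
s_6 = Round(s_5, k_5) = 0x232817

0x5080C6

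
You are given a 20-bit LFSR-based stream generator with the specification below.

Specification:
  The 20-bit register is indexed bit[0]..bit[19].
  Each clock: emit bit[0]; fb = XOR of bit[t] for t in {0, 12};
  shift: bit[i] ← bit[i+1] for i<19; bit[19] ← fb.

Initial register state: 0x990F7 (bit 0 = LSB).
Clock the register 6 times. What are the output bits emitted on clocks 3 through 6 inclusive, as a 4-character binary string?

1011

reg_0 = 0x990F7
clock 1: out=1, reg = 0x4C87B
clock 2: out=1, reg = 0xA643D
clock 3: out=1, reg = 0xD321E
clock 4: out=0, reg = 0xE990F
clock 5: out=1, reg = 0x74C87
clock 6: out=1, reg = 0xBA643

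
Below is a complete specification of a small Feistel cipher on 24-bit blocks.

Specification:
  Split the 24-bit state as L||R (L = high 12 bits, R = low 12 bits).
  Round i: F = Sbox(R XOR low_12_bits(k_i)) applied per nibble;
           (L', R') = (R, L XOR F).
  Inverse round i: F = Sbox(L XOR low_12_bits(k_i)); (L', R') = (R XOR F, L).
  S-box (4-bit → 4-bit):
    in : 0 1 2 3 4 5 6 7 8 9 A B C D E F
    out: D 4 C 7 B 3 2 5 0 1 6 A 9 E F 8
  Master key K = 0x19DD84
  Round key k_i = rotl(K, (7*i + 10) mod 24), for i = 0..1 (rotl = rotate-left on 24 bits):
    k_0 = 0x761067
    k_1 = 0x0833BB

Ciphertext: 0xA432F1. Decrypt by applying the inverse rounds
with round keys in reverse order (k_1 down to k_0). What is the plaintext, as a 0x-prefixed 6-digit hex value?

s_0 = ciphertext = 0xA432F1
s_1 = InvRound(s_0, k_1) = 0x371A43
s_2 = InvRound(s_1, k_0) = 0xD01371

0xD01371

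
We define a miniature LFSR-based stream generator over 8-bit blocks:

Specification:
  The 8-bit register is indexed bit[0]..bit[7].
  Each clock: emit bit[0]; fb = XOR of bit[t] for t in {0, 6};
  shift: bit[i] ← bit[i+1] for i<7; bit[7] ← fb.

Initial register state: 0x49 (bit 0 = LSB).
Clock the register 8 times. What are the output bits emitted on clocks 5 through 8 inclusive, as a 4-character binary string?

reg_0 = 0x49
clock 1: out=1, reg = 0x24
clock 2: out=0, reg = 0x12
clock 3: out=0, reg = 0x09
clock 4: out=1, reg = 0x84
clock 5: out=0, reg = 0x42
clock 6: out=0, reg = 0xA1
clock 7: out=1, reg = 0xD0
clock 8: out=0, reg = 0xE8

0010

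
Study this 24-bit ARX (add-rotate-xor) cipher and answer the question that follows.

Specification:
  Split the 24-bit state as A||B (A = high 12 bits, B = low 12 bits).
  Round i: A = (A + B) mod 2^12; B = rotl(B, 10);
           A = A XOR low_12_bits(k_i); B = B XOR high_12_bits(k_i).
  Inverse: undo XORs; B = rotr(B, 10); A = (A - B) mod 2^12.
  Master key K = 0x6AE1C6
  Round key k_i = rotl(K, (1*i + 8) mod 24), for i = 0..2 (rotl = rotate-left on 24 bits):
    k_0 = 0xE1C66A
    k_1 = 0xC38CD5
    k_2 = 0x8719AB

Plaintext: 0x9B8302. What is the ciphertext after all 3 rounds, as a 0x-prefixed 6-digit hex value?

s_0 = plaintext = 0x9B8302
s_1 = Round(s_0, k_0) = 0xAD06DC
s_2 = Round(s_1, k_1) = 0xD79D8F
s_3 = Round(s_2, k_2) = 0x2A3712

0x2A3712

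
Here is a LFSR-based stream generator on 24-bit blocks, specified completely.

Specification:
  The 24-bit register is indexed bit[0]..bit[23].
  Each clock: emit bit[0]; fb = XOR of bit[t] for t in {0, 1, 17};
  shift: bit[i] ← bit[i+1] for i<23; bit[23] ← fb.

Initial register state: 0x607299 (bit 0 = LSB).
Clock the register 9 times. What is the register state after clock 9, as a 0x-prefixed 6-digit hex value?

0xB2B039

reg_0 = 0x607299
clock 1: out=1, reg = 0xB0394C
clock 2: out=0, reg = 0x581CA6
clock 3: out=0, reg = 0xAC0E53
clock 4: out=1, reg = 0x560729
clock 5: out=1, reg = 0x2B0394
clock 6: out=0, reg = 0x9581CA
clock 7: out=0, reg = 0xCAC0E5
clock 8: out=1, reg = 0x656072
clock 9: out=0, reg = 0xB2B039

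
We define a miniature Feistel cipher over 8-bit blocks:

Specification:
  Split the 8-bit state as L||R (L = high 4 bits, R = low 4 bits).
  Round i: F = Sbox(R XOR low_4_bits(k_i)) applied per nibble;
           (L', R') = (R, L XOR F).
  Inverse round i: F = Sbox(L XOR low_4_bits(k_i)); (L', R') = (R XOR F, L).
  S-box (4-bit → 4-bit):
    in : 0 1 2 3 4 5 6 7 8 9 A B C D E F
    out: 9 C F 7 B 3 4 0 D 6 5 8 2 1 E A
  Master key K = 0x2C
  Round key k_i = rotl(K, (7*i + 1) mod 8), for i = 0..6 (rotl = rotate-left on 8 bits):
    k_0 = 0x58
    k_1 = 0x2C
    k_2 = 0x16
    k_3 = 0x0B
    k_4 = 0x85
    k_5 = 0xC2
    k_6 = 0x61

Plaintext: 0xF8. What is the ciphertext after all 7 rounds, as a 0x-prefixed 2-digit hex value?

s_0 = plaintext = 0xF8
s_1 = Round(s_0, k_0) = 0x86
s_2 = Round(s_1, k_1) = 0x6D
s_3 = Round(s_2, k_2) = 0xDE
s_4 = Round(s_3, k_3) = 0xEE
s_5 = Round(s_4, k_4) = 0xE6
s_6 = Round(s_5, k_5) = 0x65
s_7 = Round(s_6, k_6) = 0x5D

0x5D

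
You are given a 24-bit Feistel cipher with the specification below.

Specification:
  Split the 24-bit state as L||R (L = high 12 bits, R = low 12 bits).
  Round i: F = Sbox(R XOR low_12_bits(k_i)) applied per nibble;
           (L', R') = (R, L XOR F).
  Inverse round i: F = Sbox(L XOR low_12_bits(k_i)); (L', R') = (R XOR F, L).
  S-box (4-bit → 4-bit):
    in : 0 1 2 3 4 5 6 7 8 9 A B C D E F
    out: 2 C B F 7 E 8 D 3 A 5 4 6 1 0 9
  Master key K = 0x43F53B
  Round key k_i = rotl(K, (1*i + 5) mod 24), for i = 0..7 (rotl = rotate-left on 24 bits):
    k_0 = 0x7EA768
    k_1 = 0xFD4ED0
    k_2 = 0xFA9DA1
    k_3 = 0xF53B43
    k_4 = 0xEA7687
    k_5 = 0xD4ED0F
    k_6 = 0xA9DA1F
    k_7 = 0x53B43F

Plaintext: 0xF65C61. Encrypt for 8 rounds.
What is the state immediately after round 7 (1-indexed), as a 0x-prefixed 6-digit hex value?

0x13D6A3

s_0 = plaintext = 0xF65C61
s_1 = Round(s_0, k_0) = 0xC61B4F
s_2 = Round(s_1, k_1) = 0xB4F2C8
s_3 = Round(s_2, k_2) = 0x2C82C5
s_4 = Round(s_3, k_3) = 0x2C58F0
s_5 = Round(s_4, k_4) = 0x8F0218
s_6 = Round(s_5, k_5) = 0x21813D
s_7 = Round(s_6, k_6) = 0x13D6A3
s_8 = Round(s_7, k_7) = 0x6A3A9B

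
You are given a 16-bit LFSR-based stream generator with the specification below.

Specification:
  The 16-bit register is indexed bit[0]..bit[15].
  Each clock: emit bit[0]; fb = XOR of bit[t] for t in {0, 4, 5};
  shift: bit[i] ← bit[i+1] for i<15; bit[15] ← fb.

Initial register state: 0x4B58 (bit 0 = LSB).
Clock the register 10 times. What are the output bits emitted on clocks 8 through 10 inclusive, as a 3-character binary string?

reg_0 = 0x4B58
clock 1: out=0, reg = 0xA5AC
clock 2: out=0, reg = 0xD2D6
clock 3: out=0, reg = 0xE96B
clock 4: out=1, reg = 0x74B5
clock 5: out=1, reg = 0xBA5A
clock 6: out=0, reg = 0xDD2D
clock 7: out=1, reg = 0x6E96
clock 8: out=0, reg = 0xB74B
clock 9: out=1, reg = 0xDBA5
clock 10: out=1, reg = 0x6DD2

011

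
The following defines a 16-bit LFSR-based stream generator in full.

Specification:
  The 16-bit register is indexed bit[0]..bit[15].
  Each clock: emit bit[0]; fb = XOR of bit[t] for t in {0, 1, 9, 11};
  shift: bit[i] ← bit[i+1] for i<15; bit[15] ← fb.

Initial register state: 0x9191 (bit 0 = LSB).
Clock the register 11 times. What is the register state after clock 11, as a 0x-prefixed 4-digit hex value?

reg_0 = 0x9191
clock 1: out=1, reg = 0xC8C8
clock 2: out=0, reg = 0xE464
clock 3: out=0, reg = 0x7232
clock 4: out=0, reg = 0x3919
clock 5: out=1, reg = 0x1C8C
clock 6: out=0, reg = 0x8E46
clock 7: out=0, reg = 0xC723
clock 8: out=1, reg = 0xE391
clock 9: out=1, reg = 0x71C8
clock 10: out=0, reg = 0x38E4
clock 11: out=0, reg = 0x9C72

0x9C72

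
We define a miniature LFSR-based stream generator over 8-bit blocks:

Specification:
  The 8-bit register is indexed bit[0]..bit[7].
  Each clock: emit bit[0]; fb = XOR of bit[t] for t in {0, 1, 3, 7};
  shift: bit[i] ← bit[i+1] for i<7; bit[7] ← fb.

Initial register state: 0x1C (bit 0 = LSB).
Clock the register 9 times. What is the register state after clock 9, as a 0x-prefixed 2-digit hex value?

reg_0 = 0x1C
clock 1: out=0, reg = 0x8E
clock 2: out=0, reg = 0xC7
clock 3: out=1, reg = 0xE3
clock 4: out=1, reg = 0xF1
clock 5: out=1, reg = 0x78
clock 6: out=0, reg = 0xBC
clock 7: out=0, reg = 0x5E
clock 8: out=0, reg = 0x2F
clock 9: out=1, reg = 0x97

0x97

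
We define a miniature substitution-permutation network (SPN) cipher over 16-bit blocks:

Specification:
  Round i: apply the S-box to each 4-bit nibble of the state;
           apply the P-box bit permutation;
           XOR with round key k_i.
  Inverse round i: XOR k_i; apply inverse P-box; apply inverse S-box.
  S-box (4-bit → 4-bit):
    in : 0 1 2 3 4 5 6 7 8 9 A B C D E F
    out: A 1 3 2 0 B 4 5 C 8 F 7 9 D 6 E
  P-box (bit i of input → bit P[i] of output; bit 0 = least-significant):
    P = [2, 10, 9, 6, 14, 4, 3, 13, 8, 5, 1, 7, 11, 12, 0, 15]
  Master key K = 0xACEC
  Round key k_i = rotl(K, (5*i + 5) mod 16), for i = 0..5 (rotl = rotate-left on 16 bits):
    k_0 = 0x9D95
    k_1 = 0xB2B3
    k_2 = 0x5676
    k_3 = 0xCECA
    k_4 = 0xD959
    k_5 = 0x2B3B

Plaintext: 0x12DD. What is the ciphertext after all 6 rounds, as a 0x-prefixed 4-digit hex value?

s_0 = plaintext = 0x12DD
s_1 = Round(s_0, k_0) = 0xF6F9
s_2 = Round(s_1, k_1) = 0x02E8
s_3 = Round(s_2, k_2) = 0xC50E
s_4 = Round(s_3, k_3) = 0x617A
s_5 = Round(s_4, k_4) = 0x9E14
s_6 = Round(s_5, k_5) = 0xEB19

0xEB19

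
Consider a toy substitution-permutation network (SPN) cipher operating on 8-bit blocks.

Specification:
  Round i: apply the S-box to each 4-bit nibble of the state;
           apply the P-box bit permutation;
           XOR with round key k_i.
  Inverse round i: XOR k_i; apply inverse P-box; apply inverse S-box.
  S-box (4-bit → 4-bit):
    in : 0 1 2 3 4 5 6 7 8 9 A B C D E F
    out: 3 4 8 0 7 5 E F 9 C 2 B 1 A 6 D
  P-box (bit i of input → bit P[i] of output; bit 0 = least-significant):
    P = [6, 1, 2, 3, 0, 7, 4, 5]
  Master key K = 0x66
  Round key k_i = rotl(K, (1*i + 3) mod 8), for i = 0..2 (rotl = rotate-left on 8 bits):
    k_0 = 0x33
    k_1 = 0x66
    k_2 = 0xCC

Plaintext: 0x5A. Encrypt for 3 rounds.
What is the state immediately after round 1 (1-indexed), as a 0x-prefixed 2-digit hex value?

s_0 = plaintext = 0x5A
s_1 = Round(s_0, k_0) = 0x20
s_2 = Round(s_1, k_1) = 0x04
s_3 = Round(s_2, k_2) = 0x0B

0x20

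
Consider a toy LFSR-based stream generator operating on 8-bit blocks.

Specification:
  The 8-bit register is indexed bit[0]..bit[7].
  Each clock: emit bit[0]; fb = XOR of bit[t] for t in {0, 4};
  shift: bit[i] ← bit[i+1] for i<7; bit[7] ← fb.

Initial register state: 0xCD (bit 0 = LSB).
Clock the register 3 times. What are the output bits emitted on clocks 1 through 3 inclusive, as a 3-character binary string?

101

reg_0 = 0xCD
clock 1: out=1, reg = 0xE6
clock 2: out=0, reg = 0x73
clock 3: out=1, reg = 0x39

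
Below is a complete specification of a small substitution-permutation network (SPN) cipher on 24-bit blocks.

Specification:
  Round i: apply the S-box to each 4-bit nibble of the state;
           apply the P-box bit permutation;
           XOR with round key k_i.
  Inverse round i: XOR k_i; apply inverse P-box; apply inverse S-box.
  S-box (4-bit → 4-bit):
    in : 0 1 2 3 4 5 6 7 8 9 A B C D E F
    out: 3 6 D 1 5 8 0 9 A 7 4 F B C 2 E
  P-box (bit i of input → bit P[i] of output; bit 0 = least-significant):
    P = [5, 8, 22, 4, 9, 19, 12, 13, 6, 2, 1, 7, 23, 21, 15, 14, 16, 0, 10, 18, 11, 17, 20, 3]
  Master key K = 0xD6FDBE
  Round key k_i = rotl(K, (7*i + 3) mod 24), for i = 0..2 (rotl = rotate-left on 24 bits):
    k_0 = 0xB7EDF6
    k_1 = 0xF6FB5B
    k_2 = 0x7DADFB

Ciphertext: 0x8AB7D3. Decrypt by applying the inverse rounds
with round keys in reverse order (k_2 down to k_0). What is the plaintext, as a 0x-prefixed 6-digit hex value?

s_0 = ciphertext = 0x8AB7D3
s_1 = InvRound(s_0, k_2) = 0xB70644
s_2 = InvRound(s_1, k_1) = 0x79D1DF
s_3 = InvRound(s_2, k_0) = 0xCF36F4

0xCF36F4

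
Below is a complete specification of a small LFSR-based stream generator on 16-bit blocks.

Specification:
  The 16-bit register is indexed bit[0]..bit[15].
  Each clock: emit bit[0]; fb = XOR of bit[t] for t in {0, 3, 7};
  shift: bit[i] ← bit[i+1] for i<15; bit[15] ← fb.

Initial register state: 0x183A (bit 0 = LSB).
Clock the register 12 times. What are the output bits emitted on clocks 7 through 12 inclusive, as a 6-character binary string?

reg_0 = 0x183A
clock 1: out=0, reg = 0x8C1D
clock 2: out=1, reg = 0x460E
clock 3: out=0, reg = 0xA307
clock 4: out=1, reg = 0xD183
clock 5: out=1, reg = 0x68C1
clock 6: out=1, reg = 0x3460
clock 7: out=0, reg = 0x1A30
clock 8: out=0, reg = 0x0D18
clock 9: out=0, reg = 0x868C
clock 10: out=0, reg = 0x4346
clock 11: out=0, reg = 0x21A3
clock 12: out=1, reg = 0x10D1

000001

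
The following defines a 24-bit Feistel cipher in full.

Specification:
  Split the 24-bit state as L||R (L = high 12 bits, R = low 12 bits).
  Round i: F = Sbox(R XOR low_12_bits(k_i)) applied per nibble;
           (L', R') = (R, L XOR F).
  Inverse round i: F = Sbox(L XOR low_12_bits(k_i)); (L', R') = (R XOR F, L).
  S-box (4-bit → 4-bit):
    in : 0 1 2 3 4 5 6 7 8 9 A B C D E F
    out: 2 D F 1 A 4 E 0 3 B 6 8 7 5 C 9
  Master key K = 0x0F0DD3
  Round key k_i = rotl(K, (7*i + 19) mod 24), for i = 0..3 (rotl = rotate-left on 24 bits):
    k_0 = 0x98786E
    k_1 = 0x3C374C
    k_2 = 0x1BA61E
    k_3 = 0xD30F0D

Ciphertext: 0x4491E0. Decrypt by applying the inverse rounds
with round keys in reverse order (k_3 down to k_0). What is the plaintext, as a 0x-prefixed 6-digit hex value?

0xD36FE3

s_0 = ciphertext = 0x4491E0
s_1 = InvRound(s_0, k_3) = 0x94A449
s_2 = InvRound(s_1, k_2) = 0xD0394A
s_3 = InvRound(s_2, k_1) = 0xFE3D03
s_4 = InvRound(s_3, k_0) = 0xD36FE3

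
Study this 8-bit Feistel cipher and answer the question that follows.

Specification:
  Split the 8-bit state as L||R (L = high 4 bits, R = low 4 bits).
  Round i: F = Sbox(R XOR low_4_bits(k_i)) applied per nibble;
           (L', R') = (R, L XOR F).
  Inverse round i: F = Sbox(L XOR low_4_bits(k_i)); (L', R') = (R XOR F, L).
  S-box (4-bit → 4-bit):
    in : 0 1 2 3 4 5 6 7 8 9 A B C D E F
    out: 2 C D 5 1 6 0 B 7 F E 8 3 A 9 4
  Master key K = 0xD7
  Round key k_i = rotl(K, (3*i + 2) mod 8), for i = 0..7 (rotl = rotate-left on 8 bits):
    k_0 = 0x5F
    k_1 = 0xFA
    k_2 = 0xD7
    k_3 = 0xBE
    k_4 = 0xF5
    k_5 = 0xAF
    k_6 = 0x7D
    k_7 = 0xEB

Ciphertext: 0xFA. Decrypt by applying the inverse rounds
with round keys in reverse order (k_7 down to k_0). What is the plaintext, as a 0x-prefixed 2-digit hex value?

0x01

s_0 = ciphertext = 0xFA
s_1 = InvRound(s_0, k_7) = 0xBF
s_2 = InvRound(s_1, k_6) = 0xFB
s_3 = InvRound(s_2, k_5) = 0x9F
s_4 = InvRound(s_3, k_4) = 0xC9
s_5 = InvRound(s_4, k_3) = 0x4C
s_6 = InvRound(s_5, k_2) = 0x94
s_7 = InvRound(s_6, k_1) = 0x19
s_8 = InvRound(s_7, k_0) = 0x01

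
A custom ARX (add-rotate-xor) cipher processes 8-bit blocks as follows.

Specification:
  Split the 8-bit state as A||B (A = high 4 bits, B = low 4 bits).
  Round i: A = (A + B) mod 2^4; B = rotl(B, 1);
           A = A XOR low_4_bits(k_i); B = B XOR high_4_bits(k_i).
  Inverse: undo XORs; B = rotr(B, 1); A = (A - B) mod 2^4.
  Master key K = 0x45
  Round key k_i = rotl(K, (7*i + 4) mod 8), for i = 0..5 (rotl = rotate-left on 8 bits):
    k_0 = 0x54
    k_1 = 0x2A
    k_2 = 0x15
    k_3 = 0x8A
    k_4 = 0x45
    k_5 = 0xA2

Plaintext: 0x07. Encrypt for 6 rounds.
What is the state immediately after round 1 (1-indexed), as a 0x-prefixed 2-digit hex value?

0x3B

s_0 = plaintext = 0x07
s_1 = Round(s_0, k_0) = 0x3B
s_2 = Round(s_1, k_1) = 0x45
s_3 = Round(s_2, k_2) = 0xCB
s_4 = Round(s_3, k_3) = 0xDF
s_5 = Round(s_4, k_4) = 0x9B
s_6 = Round(s_5, k_5) = 0x6D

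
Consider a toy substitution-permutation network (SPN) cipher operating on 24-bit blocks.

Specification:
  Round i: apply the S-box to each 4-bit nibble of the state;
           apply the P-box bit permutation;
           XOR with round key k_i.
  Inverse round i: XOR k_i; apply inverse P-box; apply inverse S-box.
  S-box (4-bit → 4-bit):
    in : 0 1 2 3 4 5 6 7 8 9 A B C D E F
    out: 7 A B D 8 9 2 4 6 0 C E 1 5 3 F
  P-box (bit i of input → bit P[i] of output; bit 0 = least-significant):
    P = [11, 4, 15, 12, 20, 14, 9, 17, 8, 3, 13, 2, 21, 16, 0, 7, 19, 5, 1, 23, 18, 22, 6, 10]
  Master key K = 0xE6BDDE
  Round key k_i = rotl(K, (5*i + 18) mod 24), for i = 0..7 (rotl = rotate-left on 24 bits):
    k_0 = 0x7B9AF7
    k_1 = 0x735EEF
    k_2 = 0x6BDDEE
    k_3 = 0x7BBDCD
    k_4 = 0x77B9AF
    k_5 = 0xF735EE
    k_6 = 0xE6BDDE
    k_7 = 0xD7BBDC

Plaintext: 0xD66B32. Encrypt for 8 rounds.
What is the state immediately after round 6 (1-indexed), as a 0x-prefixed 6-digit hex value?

s_0 = plaintext = 0xD66B32
s_1 = Round(s_0, k_0) = 0x6CA08B
s_2 = Round(s_1, k_1) = 0x3BAD76
s_3 = Round(s_2, k_2) = 0xEFFA1D
s_4 = Round(s_3, k_3) = 0x94556A
s_5 = Round(s_4, k_4) = 0xD7682B
s_6 = Round(s_5, k_5) = 0xE0C5B4
s_7 = Round(s_6, k_6) = 0x88EEF8
s_8 = Round(s_7, k_7) = 0xA478A6

0xE0C5B4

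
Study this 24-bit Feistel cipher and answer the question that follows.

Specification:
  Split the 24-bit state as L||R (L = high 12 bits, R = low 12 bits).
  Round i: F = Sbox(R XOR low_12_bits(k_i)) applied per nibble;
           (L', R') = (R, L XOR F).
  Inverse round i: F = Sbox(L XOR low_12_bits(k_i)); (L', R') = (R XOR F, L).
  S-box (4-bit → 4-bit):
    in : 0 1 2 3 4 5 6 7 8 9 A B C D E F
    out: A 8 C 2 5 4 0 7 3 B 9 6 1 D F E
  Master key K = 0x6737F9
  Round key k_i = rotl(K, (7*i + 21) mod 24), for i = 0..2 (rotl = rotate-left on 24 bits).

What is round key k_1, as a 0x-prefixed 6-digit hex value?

K = 0x6737F9
k_0 = rotl(K, (7*0+21) mod 24) = rotl(K, 21) = 0x2CE6FF
k_1 = rotl(K, (7*1+21) mod 24) = rotl(K, 4) = 0x737F96

0x737F96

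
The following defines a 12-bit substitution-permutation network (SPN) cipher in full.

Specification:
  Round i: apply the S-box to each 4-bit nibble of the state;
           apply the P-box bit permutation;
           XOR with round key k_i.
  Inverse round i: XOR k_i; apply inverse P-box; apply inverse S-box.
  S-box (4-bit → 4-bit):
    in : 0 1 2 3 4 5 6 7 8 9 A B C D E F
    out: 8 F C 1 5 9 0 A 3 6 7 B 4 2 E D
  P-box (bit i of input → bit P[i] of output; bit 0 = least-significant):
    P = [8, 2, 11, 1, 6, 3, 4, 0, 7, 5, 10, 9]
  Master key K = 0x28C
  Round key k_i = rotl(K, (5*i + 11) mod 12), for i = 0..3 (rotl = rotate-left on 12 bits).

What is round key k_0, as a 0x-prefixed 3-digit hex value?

K = 0x28C
k_0 = rotl(K, (5*0+11) mod 12) = rotl(K, 11) = 0x146

0x146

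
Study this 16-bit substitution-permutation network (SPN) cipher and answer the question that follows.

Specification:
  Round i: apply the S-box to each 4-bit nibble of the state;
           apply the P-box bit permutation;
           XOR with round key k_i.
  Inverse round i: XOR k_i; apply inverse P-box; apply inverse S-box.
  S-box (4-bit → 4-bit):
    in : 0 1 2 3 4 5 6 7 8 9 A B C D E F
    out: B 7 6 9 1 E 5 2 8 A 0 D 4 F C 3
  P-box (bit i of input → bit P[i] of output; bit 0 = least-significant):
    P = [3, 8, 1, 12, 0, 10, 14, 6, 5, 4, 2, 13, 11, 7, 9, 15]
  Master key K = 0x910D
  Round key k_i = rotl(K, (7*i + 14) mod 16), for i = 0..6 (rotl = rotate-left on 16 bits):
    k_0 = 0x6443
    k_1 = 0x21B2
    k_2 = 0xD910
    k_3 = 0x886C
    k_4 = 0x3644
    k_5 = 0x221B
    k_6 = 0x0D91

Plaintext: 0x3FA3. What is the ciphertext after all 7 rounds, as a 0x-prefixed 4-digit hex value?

0x4923

s_0 = plaintext = 0x3FA3
s_1 = Round(s_0, k_0) = 0xFC7B
s_2 = Round(s_1, k_1) = 0x3D3C
s_3 = Round(s_2, k_2) = 0x7167
s_4 = Round(s_3, k_3) = 0xC9D9
s_5 = Round(s_4, k_4) = 0x4115
s_6 = Round(s_5, k_5) = 0x7F2C
s_7 = Round(s_6, k_6) = 0x4923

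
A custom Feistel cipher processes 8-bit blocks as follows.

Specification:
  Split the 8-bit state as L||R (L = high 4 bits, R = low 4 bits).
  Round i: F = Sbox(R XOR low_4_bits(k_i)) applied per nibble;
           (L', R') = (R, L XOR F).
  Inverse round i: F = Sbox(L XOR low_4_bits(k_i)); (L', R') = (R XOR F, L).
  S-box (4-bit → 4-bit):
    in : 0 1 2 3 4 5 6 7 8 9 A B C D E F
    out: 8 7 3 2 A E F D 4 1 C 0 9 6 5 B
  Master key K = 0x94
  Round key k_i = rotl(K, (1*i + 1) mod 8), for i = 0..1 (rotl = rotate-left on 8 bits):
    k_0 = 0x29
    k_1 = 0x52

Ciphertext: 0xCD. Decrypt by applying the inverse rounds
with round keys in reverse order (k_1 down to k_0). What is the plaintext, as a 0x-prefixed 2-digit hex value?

0xB8

s_0 = ciphertext = 0xCD
s_1 = InvRound(s_0, k_1) = 0x8C
s_2 = InvRound(s_1, k_0) = 0xB8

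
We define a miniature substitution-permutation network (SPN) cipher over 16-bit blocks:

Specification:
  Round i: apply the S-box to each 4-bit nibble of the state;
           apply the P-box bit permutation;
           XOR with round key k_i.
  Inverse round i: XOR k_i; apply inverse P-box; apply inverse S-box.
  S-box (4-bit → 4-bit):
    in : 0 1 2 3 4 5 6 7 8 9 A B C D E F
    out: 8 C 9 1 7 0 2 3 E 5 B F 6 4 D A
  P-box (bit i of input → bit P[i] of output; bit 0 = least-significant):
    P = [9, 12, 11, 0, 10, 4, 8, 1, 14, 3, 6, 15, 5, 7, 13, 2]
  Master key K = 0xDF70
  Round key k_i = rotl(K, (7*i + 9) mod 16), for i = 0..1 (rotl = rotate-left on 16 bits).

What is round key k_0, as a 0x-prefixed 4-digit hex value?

0xE1BE

K = 0xDF70
k_0 = rotl(K, (7*0+9) mod 16) = rotl(K, 9) = 0xE1BE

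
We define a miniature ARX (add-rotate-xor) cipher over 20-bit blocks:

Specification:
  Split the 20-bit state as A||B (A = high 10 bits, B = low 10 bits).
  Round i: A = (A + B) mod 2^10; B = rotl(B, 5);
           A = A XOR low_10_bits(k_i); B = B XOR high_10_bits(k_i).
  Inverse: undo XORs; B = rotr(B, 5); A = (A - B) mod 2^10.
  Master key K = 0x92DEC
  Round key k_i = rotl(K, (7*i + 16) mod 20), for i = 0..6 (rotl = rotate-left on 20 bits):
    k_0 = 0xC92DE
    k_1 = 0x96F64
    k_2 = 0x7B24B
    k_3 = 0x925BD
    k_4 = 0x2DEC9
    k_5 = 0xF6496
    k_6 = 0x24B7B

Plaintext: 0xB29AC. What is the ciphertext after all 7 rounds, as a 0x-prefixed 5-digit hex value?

0xD321E

s_0 = plaintext = 0xB29AC
s_1 = Round(s_0, k_0) = 0xAA2A9
s_2 = Round(s_1, k_1) = 0x8D76E
s_3 = Round(s_2, k_2) = 0xFA037
s_4 = Round(s_3, k_3) = 0x688A8
s_5 = Round(s_4, k_4) = 0x20DB2
s_6 = Round(s_5, k_5) = 0xA8D94
s_7 = Round(s_6, k_6) = 0xD321E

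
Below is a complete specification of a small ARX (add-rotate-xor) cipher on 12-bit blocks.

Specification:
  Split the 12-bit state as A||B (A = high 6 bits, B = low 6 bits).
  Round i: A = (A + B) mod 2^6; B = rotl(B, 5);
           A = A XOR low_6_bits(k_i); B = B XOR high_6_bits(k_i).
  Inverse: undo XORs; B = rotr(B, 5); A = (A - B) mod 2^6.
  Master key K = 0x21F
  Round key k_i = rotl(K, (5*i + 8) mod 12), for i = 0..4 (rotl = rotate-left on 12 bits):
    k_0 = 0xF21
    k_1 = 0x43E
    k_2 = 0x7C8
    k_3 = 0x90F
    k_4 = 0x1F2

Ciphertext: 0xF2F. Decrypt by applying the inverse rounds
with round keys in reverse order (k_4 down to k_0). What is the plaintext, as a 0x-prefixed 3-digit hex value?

s_0 = ciphertext = 0xF2F
s_1 = InvRound(s_0, k_4) = 0xF51
s_2 = InvRound(s_1, k_3) = 0x1EB
s_3 = InvRound(s_2, k_2) = 0x9A9
s_4 = InvRound(s_3, k_1) = 0x973
s_5 = InvRound(s_4, k_0) = 0x99E

0x99E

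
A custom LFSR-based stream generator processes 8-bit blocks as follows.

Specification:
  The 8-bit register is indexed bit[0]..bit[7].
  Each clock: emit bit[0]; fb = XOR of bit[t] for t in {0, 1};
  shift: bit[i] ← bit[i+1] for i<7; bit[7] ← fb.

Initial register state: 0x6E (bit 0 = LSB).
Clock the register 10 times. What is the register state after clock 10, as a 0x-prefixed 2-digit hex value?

reg_0 = 0x6E
clock 1: out=0, reg = 0xB7
clock 2: out=1, reg = 0x5B
clock 3: out=1, reg = 0x2D
clock 4: out=1, reg = 0x96
clock 5: out=0, reg = 0xCB
clock 6: out=1, reg = 0x65
clock 7: out=1, reg = 0xB2
clock 8: out=0, reg = 0xD9
clock 9: out=1, reg = 0xEC
clock 10: out=0, reg = 0x76

0x76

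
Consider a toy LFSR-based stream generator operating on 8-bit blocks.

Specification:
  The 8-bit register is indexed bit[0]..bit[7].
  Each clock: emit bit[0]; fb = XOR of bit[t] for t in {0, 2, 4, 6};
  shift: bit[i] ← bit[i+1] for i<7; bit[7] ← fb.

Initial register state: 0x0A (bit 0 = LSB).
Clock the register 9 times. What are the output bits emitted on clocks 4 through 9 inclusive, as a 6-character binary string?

100000

reg_0 = 0x0A
clock 1: out=0, reg = 0x05
clock 2: out=1, reg = 0x02
clock 3: out=0, reg = 0x01
clock 4: out=1, reg = 0x80
clock 5: out=0, reg = 0x40
clock 6: out=0, reg = 0xA0
clock 7: out=0, reg = 0x50
clock 8: out=0, reg = 0x28
clock 9: out=0, reg = 0x14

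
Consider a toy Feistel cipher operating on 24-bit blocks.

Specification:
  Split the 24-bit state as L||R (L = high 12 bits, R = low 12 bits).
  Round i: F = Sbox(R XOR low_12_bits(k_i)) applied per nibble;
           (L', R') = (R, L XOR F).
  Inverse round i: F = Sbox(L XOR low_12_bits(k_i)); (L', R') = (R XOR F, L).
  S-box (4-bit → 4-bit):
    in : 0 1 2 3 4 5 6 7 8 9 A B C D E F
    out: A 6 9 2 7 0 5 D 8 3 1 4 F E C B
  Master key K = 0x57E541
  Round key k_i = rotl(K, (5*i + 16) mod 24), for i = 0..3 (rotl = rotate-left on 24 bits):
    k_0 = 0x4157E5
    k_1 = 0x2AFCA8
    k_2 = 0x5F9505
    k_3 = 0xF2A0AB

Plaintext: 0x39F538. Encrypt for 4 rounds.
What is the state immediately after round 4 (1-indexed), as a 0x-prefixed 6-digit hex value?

0xA9D1FE

s_0 = plaintext = 0x39F538
s_1 = Round(s_0, k_0) = 0x538A71
s_2 = Round(s_1, k_1) = 0xA710DB
s_3 = Round(s_2, k_2) = 0x0DBA9D
s_4 = Round(s_3, k_3) = 0xA9D1FE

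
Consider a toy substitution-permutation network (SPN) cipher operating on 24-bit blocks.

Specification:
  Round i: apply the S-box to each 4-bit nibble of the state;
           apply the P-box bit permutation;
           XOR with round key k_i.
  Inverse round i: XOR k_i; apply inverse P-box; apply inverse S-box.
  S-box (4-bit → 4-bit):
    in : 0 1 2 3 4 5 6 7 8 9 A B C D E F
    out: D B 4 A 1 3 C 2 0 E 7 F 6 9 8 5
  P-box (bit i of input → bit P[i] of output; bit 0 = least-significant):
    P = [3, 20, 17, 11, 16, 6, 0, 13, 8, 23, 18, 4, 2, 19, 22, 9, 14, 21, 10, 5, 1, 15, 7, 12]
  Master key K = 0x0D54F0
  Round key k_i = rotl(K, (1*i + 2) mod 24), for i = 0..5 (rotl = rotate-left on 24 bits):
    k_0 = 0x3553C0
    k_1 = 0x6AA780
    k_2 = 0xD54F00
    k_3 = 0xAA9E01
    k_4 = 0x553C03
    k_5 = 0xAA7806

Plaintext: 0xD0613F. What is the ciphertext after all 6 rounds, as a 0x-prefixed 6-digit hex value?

0xC1ED08

s_0 = plaintext = 0xD0613F
s_1 = Round(s_0, k_0) = 0xF724BA
s_2 = Round(s_1, k_1) = 0x19864B
s_3 = Round(s_2, k_2) = 0xE2D33A
s_4 = Round(s_3, k_3) = 0x38A85D
s_5 = Round(s_4, k_4) = 0x1CA44F
s_6 = Round(s_5, k_5) = 0xC1ED08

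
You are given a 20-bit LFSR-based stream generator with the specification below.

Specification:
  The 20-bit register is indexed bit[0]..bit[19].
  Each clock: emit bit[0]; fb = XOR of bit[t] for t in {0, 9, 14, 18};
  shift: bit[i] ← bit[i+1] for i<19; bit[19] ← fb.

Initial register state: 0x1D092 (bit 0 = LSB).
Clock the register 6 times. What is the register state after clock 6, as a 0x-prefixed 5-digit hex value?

0x64742

reg_0 = 0x1D092
clock 1: out=0, reg = 0x8E849
clock 2: out=1, reg = 0x47424
clock 3: out=0, reg = 0x23A12
clock 4: out=0, reg = 0x91D09
clock 5: out=1, reg = 0xC8E84
clock 6: out=0, reg = 0x64742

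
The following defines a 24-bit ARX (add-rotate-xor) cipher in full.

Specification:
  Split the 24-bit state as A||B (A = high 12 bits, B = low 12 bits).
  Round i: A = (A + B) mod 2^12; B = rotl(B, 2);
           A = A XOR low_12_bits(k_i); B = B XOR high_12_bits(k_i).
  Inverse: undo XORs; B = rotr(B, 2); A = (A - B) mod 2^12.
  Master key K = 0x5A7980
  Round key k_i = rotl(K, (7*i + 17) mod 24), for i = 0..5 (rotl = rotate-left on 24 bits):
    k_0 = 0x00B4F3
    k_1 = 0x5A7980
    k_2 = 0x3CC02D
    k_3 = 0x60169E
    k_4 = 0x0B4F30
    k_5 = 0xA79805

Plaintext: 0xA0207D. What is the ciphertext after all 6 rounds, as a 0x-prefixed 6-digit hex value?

0xB86095

s_0 = plaintext = 0xA0207D
s_1 = Round(s_0, k_0) = 0xE8C1FF
s_2 = Round(s_1, k_1) = 0x90B25B
s_3 = Round(s_2, k_2) = 0xB4BAA0
s_4 = Round(s_3, k_3) = 0x375C83
s_5 = Round(s_4, k_4) = 0x0C82BB
s_6 = Round(s_5, k_5) = 0xB86095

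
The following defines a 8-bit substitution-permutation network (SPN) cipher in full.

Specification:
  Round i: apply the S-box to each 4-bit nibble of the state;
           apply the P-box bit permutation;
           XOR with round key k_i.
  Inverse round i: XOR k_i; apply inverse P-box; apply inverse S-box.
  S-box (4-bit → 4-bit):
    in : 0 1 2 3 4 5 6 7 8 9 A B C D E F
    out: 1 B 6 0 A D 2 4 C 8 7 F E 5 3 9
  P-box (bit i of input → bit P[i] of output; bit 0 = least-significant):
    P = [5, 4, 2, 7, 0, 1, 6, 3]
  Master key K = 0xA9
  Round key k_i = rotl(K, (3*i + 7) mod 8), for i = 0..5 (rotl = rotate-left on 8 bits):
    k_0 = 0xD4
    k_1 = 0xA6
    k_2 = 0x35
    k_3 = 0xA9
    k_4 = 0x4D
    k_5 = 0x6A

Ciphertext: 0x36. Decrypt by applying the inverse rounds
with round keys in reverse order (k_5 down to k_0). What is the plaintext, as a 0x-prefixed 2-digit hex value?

0xA2

s_0 = ciphertext = 0x36
s_1 = InvRound(s_0, k_5) = 0x82
s_2 = InvRound(s_1, k_4) = 0xB8
s_3 = InvRound(s_2, k_3) = 0x06
s_4 = InvRound(s_3, k_2) = 0xEE
s_5 = InvRound(s_4, k_1) = 0x83
s_6 = InvRound(s_5, k_0) = 0xA2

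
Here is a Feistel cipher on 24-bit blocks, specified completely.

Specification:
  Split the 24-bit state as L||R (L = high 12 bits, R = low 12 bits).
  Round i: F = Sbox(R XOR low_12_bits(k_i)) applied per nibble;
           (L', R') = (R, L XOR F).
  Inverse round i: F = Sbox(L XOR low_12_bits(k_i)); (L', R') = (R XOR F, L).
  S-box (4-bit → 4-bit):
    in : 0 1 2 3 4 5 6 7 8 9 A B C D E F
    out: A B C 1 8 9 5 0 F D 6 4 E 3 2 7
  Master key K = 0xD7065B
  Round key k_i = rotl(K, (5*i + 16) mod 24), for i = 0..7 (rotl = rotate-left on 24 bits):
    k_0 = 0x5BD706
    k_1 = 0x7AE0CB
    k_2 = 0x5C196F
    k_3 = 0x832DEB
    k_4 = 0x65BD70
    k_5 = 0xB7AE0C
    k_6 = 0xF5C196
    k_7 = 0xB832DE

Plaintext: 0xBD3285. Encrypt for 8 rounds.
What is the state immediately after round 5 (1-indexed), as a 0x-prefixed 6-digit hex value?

0x965A7B

s_0 = plaintext = 0xBD3285
s_1 = Round(s_0, k_0) = 0x285222
s_2 = Round(s_1, k_1) = 0x222EA8
s_3 = Round(s_2, k_2) = 0xEA82C2
s_4 = Round(s_3, k_3) = 0x2C2965
s_5 = Round(s_4, k_4) = 0x965A7B
s_6 = Round(s_5, k_5) = 0xA7B165
s_7 = Round(s_6, k_6) = 0x16500A
s_8 = Round(s_7, k_7) = 0x00AD5D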